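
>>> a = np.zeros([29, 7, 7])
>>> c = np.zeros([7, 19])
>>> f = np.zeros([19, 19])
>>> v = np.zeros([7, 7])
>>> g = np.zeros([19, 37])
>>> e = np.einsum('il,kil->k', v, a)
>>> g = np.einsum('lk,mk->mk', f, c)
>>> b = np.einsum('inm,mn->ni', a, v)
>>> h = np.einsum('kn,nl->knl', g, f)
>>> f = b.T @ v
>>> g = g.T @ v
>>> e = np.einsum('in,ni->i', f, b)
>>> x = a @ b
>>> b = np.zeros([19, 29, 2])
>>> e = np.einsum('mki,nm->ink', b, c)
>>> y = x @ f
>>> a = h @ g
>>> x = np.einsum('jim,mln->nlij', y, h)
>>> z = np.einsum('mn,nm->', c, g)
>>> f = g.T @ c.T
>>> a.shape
(7, 19, 7)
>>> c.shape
(7, 19)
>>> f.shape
(7, 7)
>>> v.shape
(7, 7)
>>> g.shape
(19, 7)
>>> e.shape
(2, 7, 29)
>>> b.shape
(19, 29, 2)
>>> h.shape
(7, 19, 19)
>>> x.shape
(19, 19, 7, 29)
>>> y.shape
(29, 7, 7)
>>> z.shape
()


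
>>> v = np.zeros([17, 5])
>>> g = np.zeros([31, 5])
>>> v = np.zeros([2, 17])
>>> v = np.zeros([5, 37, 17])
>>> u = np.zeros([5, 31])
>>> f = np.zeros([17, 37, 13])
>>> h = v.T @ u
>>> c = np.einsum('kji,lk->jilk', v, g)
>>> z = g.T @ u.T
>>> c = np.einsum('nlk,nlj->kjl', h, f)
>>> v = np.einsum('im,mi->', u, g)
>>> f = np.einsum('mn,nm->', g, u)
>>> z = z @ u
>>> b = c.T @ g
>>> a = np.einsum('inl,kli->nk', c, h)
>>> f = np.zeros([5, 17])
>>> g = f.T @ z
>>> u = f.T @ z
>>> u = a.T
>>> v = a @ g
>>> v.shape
(13, 31)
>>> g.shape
(17, 31)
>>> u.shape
(17, 13)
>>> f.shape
(5, 17)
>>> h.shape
(17, 37, 31)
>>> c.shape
(31, 13, 37)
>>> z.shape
(5, 31)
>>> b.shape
(37, 13, 5)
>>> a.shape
(13, 17)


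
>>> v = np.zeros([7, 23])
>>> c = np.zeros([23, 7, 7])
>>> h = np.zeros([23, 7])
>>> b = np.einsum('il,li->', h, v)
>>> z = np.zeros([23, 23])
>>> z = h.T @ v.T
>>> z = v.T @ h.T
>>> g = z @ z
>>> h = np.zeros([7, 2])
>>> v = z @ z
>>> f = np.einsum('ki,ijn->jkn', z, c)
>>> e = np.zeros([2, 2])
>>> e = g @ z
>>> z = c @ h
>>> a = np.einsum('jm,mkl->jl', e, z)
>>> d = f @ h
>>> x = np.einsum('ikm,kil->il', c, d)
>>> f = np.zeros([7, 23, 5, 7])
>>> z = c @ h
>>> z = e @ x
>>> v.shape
(23, 23)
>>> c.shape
(23, 7, 7)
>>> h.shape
(7, 2)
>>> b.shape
()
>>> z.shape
(23, 2)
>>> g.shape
(23, 23)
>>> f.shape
(7, 23, 5, 7)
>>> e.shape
(23, 23)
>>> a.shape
(23, 2)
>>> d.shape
(7, 23, 2)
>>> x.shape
(23, 2)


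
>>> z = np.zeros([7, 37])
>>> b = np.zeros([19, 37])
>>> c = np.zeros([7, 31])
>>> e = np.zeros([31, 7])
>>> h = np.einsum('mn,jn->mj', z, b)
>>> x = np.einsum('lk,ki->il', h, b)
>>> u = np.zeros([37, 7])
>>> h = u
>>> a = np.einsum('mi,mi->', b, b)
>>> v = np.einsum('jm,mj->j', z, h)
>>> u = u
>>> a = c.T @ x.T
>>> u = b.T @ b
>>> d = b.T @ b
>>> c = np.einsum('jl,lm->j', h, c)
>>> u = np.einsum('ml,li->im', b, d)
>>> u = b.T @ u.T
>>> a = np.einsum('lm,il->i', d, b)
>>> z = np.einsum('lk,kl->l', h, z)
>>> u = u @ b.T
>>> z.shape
(37,)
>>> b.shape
(19, 37)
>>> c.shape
(37,)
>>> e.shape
(31, 7)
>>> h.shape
(37, 7)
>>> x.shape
(37, 7)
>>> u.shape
(37, 19)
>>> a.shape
(19,)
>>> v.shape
(7,)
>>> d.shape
(37, 37)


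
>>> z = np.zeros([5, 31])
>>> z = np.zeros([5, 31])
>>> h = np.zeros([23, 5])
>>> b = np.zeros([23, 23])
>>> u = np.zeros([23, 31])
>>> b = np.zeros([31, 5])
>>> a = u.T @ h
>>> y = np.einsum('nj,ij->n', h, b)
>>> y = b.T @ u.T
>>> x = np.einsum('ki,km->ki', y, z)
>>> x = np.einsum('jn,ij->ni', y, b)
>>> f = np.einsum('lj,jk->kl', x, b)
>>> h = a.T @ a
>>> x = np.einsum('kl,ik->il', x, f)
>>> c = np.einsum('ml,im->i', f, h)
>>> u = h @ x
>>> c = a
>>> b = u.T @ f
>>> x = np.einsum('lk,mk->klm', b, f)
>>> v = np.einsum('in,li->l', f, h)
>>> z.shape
(5, 31)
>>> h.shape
(5, 5)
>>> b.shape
(31, 23)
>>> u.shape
(5, 31)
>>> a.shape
(31, 5)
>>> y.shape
(5, 23)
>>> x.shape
(23, 31, 5)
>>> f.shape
(5, 23)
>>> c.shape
(31, 5)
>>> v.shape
(5,)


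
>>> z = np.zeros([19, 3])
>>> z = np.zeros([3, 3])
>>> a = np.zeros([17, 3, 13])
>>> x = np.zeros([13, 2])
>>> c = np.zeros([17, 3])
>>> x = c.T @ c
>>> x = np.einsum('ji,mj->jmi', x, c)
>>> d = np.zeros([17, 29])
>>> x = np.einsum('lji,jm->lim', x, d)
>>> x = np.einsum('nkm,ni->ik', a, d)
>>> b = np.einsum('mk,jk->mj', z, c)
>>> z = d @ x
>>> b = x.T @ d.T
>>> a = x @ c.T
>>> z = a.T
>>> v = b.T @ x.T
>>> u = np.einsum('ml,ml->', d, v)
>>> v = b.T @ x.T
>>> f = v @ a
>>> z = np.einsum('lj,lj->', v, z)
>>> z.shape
()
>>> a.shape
(29, 17)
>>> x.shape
(29, 3)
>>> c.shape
(17, 3)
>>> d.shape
(17, 29)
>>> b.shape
(3, 17)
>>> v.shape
(17, 29)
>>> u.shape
()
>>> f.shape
(17, 17)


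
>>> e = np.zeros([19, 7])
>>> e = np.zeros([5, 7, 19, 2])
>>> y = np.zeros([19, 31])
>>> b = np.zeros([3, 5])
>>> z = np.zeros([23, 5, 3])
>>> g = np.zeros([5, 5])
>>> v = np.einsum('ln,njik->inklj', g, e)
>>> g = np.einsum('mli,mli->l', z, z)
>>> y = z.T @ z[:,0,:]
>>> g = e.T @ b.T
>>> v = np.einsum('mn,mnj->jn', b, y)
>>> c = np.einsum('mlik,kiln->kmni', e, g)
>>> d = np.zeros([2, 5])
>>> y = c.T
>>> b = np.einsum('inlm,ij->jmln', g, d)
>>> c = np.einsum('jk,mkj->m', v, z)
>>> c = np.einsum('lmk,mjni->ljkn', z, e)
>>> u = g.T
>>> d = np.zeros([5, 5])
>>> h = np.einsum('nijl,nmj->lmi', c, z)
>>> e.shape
(5, 7, 19, 2)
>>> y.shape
(19, 3, 5, 2)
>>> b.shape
(5, 3, 7, 19)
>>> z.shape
(23, 5, 3)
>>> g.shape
(2, 19, 7, 3)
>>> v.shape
(3, 5)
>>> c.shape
(23, 7, 3, 19)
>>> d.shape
(5, 5)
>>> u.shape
(3, 7, 19, 2)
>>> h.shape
(19, 5, 7)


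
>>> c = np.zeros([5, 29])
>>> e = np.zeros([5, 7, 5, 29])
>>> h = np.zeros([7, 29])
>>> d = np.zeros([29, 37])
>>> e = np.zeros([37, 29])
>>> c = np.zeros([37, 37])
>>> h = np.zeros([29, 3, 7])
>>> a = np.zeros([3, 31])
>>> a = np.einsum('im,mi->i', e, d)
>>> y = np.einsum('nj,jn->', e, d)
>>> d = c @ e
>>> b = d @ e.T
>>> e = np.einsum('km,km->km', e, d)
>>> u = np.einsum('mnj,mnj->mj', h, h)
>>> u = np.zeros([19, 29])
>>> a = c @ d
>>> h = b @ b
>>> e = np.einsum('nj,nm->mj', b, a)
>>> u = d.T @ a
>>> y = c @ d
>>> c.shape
(37, 37)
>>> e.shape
(29, 37)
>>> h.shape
(37, 37)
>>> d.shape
(37, 29)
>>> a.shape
(37, 29)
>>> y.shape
(37, 29)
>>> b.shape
(37, 37)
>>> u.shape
(29, 29)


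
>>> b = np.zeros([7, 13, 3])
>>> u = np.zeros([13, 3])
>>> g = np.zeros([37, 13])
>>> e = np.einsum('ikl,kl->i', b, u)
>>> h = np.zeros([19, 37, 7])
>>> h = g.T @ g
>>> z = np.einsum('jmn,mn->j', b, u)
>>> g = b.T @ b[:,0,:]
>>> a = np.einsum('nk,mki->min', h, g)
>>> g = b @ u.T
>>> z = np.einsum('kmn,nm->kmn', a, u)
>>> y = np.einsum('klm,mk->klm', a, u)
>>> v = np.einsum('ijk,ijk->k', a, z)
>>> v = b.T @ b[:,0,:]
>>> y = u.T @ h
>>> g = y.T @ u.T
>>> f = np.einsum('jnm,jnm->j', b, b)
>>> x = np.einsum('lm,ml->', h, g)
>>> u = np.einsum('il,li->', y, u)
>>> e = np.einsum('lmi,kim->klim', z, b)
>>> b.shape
(7, 13, 3)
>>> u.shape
()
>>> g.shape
(13, 13)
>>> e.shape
(7, 3, 13, 3)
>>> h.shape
(13, 13)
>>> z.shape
(3, 3, 13)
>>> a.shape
(3, 3, 13)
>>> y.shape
(3, 13)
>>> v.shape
(3, 13, 3)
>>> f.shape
(7,)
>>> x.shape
()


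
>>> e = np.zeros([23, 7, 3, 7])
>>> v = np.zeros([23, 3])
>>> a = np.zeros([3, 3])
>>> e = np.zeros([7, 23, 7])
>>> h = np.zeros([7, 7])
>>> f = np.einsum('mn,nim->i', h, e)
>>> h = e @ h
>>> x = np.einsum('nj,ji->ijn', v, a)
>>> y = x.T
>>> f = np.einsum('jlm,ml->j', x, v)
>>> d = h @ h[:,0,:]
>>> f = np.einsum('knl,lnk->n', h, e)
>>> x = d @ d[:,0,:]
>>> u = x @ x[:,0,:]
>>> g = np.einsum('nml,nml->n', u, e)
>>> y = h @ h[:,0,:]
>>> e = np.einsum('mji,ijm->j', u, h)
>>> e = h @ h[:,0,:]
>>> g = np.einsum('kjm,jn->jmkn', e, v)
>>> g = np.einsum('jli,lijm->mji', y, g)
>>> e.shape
(7, 23, 7)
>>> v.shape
(23, 3)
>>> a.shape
(3, 3)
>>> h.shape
(7, 23, 7)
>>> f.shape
(23,)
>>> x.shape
(7, 23, 7)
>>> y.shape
(7, 23, 7)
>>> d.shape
(7, 23, 7)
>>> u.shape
(7, 23, 7)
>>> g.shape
(3, 7, 7)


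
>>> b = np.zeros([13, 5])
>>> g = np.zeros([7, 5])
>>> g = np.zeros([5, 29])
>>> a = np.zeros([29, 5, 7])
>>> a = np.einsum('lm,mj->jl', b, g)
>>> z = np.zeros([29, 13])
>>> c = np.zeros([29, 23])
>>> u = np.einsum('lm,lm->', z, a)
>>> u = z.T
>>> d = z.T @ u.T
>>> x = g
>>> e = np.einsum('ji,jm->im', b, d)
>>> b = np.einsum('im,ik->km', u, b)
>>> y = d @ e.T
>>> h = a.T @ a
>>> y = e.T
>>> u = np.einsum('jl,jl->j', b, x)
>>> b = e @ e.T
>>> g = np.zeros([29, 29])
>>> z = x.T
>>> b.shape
(5, 5)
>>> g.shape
(29, 29)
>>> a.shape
(29, 13)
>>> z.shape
(29, 5)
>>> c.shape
(29, 23)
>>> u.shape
(5,)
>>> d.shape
(13, 13)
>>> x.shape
(5, 29)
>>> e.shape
(5, 13)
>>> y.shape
(13, 5)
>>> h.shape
(13, 13)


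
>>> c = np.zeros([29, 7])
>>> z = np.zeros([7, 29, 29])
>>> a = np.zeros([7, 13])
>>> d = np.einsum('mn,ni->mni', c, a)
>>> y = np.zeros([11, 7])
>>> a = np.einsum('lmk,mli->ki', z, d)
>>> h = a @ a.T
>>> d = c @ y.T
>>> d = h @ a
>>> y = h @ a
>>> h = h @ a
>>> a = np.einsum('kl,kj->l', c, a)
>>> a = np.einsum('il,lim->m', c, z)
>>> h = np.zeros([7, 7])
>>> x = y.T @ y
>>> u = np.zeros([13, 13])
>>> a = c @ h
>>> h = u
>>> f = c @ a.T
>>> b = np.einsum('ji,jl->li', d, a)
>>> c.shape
(29, 7)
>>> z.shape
(7, 29, 29)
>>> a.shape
(29, 7)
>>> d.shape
(29, 13)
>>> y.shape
(29, 13)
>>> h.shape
(13, 13)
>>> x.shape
(13, 13)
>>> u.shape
(13, 13)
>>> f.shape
(29, 29)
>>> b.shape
(7, 13)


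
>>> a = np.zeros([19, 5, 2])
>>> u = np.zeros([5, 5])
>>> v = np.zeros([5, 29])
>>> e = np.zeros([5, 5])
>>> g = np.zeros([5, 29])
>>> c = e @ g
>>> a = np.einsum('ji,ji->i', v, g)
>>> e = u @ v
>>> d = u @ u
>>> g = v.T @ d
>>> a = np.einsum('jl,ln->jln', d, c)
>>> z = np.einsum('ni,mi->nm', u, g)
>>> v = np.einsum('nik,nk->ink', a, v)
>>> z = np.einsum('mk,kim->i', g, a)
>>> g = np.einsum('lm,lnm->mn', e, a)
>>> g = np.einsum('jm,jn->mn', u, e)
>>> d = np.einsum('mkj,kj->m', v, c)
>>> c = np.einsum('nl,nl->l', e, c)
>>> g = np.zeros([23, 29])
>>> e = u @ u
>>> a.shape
(5, 5, 29)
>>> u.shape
(5, 5)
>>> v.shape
(5, 5, 29)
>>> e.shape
(5, 5)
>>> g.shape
(23, 29)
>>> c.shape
(29,)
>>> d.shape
(5,)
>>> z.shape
(5,)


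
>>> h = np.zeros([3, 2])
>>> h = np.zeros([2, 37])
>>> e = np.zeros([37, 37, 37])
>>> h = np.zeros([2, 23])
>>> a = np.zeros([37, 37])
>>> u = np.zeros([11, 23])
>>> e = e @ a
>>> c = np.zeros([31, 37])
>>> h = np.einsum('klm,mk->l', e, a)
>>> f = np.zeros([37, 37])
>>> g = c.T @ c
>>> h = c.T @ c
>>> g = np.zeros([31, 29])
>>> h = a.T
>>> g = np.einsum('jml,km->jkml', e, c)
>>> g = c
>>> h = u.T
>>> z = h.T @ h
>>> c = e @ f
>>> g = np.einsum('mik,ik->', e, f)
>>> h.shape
(23, 11)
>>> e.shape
(37, 37, 37)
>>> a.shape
(37, 37)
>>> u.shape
(11, 23)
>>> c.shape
(37, 37, 37)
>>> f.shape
(37, 37)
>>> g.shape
()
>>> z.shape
(11, 11)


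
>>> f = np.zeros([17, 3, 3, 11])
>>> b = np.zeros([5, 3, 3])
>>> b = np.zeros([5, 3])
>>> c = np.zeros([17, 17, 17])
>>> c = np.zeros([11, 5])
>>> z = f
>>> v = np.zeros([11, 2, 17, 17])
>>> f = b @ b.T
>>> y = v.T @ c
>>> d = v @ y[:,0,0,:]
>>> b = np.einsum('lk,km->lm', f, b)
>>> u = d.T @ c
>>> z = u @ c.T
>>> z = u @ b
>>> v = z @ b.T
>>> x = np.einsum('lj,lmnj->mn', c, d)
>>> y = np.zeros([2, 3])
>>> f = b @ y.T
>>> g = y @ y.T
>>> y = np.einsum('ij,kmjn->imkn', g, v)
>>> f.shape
(5, 2)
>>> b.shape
(5, 3)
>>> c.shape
(11, 5)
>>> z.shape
(5, 17, 2, 3)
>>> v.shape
(5, 17, 2, 5)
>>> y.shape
(2, 17, 5, 5)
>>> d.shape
(11, 2, 17, 5)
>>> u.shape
(5, 17, 2, 5)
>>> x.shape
(2, 17)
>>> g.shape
(2, 2)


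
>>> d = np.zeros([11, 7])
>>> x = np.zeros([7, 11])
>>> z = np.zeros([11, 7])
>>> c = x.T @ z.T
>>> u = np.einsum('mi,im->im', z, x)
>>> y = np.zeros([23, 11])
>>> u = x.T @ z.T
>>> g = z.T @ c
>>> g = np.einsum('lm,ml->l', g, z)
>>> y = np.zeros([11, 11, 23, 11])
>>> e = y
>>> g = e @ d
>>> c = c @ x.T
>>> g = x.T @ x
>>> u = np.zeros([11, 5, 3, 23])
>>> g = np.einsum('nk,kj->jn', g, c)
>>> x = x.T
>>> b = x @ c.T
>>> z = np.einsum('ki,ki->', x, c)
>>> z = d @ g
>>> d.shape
(11, 7)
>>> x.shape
(11, 7)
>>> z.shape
(11, 11)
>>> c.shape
(11, 7)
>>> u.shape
(11, 5, 3, 23)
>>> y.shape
(11, 11, 23, 11)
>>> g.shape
(7, 11)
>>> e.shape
(11, 11, 23, 11)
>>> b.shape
(11, 11)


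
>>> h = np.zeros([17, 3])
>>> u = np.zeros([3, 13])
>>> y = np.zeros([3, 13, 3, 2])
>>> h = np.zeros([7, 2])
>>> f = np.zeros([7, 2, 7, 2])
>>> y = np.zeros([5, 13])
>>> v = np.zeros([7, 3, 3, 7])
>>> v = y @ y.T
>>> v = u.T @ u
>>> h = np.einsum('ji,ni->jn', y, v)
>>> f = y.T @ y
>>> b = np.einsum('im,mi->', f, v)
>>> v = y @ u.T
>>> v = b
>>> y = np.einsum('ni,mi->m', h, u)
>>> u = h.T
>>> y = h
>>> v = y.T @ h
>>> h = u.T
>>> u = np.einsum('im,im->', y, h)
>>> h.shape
(5, 13)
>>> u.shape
()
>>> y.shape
(5, 13)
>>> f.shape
(13, 13)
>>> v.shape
(13, 13)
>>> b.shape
()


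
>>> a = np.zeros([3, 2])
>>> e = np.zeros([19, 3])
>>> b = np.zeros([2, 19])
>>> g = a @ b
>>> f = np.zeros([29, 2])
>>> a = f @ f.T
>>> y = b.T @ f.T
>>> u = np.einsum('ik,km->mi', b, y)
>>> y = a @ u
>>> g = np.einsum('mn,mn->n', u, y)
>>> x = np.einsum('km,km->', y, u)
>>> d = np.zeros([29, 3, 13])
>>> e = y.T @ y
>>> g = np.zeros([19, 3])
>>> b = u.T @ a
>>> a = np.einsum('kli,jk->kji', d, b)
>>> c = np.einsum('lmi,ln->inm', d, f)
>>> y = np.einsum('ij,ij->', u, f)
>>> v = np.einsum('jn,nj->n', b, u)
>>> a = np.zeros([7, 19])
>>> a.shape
(7, 19)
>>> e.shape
(2, 2)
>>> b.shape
(2, 29)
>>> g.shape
(19, 3)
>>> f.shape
(29, 2)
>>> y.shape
()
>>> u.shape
(29, 2)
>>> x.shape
()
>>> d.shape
(29, 3, 13)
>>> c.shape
(13, 2, 3)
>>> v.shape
(29,)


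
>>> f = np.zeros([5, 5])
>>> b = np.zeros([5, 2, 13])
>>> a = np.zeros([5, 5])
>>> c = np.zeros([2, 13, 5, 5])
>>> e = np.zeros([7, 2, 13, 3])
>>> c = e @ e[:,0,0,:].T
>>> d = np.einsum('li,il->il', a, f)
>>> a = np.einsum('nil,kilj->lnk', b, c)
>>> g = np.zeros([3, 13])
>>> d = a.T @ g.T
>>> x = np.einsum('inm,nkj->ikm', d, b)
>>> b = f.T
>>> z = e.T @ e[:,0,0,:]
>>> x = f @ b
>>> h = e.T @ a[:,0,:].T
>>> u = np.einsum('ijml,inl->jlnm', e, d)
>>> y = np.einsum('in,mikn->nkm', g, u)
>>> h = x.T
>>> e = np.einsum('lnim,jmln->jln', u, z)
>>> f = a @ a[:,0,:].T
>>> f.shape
(13, 5, 13)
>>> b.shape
(5, 5)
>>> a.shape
(13, 5, 7)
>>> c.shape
(7, 2, 13, 7)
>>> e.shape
(3, 2, 3)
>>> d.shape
(7, 5, 3)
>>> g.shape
(3, 13)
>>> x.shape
(5, 5)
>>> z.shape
(3, 13, 2, 3)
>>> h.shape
(5, 5)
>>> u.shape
(2, 3, 5, 13)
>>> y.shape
(13, 5, 2)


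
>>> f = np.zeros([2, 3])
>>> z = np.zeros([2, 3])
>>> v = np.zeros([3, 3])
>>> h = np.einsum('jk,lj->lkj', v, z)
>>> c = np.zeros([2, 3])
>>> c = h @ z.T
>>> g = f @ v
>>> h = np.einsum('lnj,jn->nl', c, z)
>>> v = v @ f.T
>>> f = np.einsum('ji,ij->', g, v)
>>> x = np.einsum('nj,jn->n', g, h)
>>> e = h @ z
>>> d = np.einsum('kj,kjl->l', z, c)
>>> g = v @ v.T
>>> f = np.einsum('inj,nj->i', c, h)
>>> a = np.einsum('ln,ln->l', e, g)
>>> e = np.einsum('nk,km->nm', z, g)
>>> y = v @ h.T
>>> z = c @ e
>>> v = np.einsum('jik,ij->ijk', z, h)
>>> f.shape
(2,)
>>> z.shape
(2, 3, 3)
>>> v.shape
(3, 2, 3)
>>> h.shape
(3, 2)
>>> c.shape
(2, 3, 2)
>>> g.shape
(3, 3)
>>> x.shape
(2,)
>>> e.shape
(2, 3)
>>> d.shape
(2,)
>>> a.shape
(3,)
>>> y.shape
(3, 3)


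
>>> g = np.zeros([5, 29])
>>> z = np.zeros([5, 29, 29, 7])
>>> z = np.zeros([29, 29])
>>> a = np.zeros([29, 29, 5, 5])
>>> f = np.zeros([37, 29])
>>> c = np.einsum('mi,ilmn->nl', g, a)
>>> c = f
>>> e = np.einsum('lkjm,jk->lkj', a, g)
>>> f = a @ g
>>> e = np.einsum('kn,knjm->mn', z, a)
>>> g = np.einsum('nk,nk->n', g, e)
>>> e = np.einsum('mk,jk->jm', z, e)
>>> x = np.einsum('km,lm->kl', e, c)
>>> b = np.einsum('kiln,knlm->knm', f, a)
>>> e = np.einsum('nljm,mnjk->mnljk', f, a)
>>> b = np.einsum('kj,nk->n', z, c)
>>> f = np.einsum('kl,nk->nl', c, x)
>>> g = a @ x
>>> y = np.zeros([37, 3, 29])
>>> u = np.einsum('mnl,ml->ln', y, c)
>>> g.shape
(29, 29, 5, 37)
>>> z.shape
(29, 29)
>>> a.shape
(29, 29, 5, 5)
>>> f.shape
(5, 29)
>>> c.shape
(37, 29)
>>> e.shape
(29, 29, 29, 5, 5)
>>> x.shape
(5, 37)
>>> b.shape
(37,)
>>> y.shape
(37, 3, 29)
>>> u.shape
(29, 3)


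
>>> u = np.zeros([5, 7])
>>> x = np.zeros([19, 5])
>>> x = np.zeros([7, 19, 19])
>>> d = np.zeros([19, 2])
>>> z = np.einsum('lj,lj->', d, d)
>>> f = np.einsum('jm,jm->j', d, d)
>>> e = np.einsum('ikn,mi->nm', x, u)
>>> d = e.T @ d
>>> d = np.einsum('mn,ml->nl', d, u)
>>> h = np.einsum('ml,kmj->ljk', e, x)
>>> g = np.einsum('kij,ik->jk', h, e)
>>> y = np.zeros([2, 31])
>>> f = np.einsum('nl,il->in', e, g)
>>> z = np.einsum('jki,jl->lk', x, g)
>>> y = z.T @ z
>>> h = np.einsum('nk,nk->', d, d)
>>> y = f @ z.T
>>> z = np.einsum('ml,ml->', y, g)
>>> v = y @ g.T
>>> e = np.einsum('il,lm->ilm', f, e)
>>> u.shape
(5, 7)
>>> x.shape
(7, 19, 19)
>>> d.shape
(2, 7)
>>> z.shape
()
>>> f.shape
(7, 19)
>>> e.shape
(7, 19, 5)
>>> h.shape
()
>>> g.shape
(7, 5)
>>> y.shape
(7, 5)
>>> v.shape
(7, 7)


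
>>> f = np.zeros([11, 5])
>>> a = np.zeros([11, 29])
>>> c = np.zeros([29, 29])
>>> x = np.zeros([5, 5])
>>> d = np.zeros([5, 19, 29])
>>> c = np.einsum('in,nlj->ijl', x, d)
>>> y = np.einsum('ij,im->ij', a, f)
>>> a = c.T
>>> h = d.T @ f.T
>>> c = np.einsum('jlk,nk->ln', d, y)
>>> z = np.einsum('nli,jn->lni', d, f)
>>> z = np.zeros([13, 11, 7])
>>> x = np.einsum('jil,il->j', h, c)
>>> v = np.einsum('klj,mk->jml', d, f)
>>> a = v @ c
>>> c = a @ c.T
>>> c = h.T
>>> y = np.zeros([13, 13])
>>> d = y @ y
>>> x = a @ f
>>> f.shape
(11, 5)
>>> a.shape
(29, 11, 11)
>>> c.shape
(11, 19, 29)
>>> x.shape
(29, 11, 5)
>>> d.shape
(13, 13)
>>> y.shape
(13, 13)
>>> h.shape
(29, 19, 11)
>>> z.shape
(13, 11, 7)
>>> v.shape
(29, 11, 19)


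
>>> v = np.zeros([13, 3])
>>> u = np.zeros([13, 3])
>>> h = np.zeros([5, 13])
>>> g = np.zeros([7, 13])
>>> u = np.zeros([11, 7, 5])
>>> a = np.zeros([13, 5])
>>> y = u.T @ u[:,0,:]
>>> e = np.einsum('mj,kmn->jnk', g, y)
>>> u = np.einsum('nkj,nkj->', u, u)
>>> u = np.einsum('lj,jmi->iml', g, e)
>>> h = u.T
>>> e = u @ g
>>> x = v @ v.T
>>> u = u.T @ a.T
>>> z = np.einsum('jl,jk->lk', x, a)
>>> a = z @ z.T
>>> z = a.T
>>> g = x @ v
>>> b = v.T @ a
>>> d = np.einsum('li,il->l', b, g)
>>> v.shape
(13, 3)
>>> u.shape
(7, 5, 13)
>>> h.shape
(7, 5, 5)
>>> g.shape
(13, 3)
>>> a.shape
(13, 13)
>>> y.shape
(5, 7, 5)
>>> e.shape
(5, 5, 13)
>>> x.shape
(13, 13)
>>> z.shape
(13, 13)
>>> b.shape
(3, 13)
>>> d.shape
(3,)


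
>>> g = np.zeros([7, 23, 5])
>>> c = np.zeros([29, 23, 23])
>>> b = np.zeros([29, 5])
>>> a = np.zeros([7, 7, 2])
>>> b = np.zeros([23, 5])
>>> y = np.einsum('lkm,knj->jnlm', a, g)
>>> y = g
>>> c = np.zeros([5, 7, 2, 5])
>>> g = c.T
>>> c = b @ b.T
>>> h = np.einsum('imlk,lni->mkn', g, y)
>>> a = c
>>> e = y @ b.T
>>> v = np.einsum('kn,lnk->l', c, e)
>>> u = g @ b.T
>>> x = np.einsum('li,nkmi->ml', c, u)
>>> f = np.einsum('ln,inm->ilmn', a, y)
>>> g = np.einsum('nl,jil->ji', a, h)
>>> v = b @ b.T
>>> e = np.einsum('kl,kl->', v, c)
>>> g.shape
(2, 5)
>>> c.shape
(23, 23)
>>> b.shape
(23, 5)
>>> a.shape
(23, 23)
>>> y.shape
(7, 23, 5)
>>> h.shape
(2, 5, 23)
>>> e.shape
()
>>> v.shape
(23, 23)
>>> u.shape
(5, 2, 7, 23)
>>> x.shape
(7, 23)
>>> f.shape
(7, 23, 5, 23)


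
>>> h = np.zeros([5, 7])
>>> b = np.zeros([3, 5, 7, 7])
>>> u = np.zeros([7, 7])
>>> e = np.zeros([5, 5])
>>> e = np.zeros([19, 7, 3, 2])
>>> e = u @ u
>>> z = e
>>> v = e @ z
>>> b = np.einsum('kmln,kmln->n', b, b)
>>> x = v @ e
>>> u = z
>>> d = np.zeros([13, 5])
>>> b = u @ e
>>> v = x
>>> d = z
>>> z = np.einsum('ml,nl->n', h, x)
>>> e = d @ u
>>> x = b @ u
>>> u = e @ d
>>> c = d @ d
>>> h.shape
(5, 7)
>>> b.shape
(7, 7)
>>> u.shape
(7, 7)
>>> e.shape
(7, 7)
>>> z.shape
(7,)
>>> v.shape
(7, 7)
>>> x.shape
(7, 7)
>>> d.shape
(7, 7)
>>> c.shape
(7, 7)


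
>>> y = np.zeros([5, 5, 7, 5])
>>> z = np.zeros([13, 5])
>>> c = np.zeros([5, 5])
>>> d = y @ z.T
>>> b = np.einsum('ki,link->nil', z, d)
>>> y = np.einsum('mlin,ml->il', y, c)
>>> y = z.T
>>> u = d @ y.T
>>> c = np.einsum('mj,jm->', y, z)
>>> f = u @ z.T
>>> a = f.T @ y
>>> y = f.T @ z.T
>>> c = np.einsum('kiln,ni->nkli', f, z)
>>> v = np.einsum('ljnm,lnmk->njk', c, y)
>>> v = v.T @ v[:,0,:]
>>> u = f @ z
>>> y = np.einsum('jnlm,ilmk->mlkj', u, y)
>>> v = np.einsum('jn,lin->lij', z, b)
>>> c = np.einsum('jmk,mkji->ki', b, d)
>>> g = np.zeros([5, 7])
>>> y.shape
(5, 7, 13, 5)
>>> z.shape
(13, 5)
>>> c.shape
(5, 13)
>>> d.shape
(5, 5, 7, 13)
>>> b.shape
(7, 5, 5)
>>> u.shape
(5, 5, 7, 5)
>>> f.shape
(5, 5, 7, 13)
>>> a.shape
(13, 7, 5, 13)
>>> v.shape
(7, 5, 13)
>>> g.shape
(5, 7)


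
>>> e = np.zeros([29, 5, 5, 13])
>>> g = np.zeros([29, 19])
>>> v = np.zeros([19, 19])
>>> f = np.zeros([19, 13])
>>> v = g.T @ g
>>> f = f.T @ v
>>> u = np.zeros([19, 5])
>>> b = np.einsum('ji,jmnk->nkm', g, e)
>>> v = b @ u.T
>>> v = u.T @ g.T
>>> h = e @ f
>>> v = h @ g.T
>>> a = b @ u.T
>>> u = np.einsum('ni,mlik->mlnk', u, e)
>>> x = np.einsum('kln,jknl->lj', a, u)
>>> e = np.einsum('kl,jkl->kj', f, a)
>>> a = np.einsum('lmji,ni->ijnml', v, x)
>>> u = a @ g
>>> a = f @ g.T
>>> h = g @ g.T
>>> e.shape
(13, 5)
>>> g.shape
(29, 19)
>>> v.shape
(29, 5, 5, 29)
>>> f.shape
(13, 19)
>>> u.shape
(29, 5, 13, 5, 19)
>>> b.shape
(5, 13, 5)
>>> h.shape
(29, 29)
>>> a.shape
(13, 29)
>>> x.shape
(13, 29)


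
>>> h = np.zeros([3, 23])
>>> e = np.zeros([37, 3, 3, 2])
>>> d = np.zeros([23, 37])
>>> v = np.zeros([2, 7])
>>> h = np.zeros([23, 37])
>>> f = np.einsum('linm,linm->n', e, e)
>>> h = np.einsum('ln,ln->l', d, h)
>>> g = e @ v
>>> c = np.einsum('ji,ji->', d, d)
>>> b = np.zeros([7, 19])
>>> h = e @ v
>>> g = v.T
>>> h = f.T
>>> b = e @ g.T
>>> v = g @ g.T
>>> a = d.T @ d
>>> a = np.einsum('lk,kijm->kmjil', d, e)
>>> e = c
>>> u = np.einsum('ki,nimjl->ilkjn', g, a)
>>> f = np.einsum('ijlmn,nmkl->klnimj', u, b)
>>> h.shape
(3,)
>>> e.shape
()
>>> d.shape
(23, 37)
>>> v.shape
(7, 7)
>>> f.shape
(3, 7, 37, 2, 3, 23)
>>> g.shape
(7, 2)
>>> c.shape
()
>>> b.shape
(37, 3, 3, 7)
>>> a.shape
(37, 2, 3, 3, 23)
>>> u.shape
(2, 23, 7, 3, 37)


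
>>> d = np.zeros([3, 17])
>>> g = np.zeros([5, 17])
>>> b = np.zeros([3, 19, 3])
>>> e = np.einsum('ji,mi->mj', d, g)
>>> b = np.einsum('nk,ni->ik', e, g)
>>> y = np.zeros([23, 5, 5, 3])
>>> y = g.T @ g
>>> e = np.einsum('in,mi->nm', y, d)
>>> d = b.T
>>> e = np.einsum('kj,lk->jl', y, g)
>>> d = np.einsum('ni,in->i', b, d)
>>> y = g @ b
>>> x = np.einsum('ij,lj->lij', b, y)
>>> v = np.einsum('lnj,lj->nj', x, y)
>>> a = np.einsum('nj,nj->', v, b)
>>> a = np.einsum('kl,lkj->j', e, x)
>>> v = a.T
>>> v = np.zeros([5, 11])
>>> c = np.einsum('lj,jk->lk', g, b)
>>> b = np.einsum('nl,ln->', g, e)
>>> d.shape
(3,)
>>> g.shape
(5, 17)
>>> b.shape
()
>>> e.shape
(17, 5)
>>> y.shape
(5, 3)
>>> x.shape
(5, 17, 3)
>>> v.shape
(5, 11)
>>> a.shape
(3,)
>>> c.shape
(5, 3)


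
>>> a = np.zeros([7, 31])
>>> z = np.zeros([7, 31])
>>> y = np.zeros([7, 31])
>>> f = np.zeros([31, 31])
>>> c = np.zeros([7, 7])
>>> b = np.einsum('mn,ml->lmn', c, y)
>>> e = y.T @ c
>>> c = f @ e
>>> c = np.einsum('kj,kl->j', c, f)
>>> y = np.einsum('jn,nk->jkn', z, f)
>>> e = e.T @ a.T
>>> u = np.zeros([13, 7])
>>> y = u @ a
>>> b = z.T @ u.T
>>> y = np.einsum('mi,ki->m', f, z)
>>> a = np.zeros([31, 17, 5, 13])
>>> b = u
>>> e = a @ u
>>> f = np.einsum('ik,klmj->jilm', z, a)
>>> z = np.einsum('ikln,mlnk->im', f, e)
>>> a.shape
(31, 17, 5, 13)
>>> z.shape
(13, 31)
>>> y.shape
(31,)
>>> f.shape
(13, 7, 17, 5)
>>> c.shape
(7,)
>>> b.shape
(13, 7)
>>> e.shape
(31, 17, 5, 7)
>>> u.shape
(13, 7)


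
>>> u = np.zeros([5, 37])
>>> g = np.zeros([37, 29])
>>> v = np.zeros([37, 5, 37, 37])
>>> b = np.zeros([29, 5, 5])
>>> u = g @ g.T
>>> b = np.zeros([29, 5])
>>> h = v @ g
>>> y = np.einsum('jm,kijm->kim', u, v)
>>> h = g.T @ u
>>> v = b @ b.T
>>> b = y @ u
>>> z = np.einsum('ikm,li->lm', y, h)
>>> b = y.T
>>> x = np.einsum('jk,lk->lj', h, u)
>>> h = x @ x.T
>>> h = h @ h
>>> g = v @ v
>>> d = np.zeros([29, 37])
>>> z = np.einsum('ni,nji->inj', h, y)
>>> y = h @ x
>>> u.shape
(37, 37)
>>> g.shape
(29, 29)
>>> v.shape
(29, 29)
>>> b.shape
(37, 5, 37)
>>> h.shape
(37, 37)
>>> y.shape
(37, 29)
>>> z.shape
(37, 37, 5)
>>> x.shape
(37, 29)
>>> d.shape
(29, 37)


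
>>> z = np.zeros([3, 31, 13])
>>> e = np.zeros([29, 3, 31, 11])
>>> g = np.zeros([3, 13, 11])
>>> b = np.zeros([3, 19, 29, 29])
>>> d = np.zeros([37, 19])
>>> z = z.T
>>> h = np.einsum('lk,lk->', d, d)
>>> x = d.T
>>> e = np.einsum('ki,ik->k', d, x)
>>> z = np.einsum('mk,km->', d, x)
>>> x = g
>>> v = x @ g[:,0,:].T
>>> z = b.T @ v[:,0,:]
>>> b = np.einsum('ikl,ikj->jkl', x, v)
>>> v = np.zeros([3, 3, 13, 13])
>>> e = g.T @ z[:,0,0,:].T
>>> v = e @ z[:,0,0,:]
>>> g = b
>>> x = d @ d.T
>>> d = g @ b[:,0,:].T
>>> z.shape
(29, 29, 19, 3)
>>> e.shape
(11, 13, 29)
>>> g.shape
(3, 13, 11)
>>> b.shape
(3, 13, 11)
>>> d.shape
(3, 13, 3)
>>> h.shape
()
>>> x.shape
(37, 37)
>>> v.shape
(11, 13, 3)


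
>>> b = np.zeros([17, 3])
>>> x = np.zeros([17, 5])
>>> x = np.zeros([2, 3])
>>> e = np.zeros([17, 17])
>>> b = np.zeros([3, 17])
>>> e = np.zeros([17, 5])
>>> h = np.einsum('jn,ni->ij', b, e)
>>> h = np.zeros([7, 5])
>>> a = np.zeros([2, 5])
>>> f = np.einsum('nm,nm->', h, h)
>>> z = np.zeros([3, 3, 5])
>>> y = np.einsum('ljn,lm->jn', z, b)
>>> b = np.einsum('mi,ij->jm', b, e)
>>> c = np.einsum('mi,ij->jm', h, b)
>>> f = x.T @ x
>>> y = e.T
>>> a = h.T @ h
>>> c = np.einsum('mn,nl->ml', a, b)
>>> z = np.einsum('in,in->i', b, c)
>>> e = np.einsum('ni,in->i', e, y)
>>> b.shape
(5, 3)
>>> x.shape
(2, 3)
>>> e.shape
(5,)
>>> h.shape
(7, 5)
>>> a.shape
(5, 5)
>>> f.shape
(3, 3)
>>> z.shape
(5,)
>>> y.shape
(5, 17)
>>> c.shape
(5, 3)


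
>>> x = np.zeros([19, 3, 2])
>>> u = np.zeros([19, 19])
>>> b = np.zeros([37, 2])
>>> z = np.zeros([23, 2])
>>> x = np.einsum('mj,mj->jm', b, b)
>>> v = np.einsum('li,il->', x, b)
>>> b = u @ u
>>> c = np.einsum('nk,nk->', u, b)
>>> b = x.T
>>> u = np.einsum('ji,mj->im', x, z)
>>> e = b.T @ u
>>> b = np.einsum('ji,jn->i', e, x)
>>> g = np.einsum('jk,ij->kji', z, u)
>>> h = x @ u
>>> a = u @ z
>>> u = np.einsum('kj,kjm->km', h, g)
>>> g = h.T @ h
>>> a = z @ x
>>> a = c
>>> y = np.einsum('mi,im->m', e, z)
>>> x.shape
(2, 37)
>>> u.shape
(2, 37)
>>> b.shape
(23,)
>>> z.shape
(23, 2)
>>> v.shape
()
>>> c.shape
()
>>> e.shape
(2, 23)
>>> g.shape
(23, 23)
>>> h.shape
(2, 23)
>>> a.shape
()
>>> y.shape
(2,)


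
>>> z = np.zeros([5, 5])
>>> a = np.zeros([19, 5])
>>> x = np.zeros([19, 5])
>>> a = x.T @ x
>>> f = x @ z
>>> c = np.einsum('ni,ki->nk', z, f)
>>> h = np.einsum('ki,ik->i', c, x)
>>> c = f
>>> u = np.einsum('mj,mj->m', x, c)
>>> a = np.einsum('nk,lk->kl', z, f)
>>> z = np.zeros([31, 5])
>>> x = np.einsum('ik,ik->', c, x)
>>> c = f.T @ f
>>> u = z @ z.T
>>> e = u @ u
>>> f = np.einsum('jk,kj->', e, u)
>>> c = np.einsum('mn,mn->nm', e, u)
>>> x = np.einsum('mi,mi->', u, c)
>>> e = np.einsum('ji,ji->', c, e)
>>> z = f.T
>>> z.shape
()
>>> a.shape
(5, 19)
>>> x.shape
()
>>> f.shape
()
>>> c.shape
(31, 31)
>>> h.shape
(19,)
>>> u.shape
(31, 31)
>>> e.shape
()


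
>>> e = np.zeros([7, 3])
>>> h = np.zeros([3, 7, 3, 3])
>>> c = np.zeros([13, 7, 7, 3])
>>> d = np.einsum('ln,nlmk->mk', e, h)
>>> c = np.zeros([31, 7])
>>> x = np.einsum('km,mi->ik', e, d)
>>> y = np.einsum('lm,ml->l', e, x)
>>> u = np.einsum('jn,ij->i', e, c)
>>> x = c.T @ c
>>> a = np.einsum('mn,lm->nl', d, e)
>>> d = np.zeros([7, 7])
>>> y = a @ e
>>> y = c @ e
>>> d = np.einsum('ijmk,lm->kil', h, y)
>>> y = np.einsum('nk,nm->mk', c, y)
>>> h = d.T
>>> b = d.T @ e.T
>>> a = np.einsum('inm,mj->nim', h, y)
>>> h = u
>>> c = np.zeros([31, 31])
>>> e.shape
(7, 3)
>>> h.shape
(31,)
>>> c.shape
(31, 31)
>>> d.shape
(3, 3, 31)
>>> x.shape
(7, 7)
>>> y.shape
(3, 7)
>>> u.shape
(31,)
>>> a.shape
(3, 31, 3)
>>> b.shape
(31, 3, 7)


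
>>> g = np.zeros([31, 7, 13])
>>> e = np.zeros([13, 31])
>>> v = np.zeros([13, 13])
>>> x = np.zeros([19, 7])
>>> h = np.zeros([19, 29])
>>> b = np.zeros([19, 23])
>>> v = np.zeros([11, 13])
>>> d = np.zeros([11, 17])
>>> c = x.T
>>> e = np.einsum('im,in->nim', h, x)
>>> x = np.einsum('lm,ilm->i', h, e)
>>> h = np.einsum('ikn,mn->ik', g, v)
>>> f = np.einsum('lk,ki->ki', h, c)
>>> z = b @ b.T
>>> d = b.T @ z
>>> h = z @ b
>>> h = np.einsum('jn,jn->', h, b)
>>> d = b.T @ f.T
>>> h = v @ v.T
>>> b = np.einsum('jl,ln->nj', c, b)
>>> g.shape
(31, 7, 13)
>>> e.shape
(7, 19, 29)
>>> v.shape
(11, 13)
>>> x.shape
(7,)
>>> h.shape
(11, 11)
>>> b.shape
(23, 7)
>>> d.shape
(23, 7)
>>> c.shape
(7, 19)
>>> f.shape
(7, 19)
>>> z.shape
(19, 19)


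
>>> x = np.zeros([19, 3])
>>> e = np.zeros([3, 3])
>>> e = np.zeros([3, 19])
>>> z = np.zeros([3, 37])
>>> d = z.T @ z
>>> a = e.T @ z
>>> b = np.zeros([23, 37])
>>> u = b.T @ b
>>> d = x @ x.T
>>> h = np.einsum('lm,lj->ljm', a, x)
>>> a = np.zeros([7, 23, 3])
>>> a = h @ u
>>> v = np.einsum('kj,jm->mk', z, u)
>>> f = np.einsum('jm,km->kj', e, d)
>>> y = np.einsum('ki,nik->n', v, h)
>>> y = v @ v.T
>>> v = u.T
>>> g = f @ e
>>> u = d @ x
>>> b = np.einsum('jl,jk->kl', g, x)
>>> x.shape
(19, 3)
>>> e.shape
(3, 19)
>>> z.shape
(3, 37)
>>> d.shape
(19, 19)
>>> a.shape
(19, 3, 37)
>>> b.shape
(3, 19)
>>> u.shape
(19, 3)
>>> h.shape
(19, 3, 37)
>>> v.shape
(37, 37)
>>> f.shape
(19, 3)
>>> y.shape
(37, 37)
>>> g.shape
(19, 19)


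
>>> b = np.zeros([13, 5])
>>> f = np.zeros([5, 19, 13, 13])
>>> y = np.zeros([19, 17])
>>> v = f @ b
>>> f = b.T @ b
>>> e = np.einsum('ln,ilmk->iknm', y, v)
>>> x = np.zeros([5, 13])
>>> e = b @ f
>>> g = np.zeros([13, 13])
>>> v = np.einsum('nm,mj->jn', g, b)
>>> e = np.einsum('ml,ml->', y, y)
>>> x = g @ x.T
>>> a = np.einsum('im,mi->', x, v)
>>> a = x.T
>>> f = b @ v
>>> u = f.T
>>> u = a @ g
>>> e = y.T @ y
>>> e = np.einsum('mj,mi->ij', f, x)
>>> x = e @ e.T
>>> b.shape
(13, 5)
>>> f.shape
(13, 13)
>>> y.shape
(19, 17)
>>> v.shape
(5, 13)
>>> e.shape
(5, 13)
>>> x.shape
(5, 5)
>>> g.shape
(13, 13)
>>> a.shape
(5, 13)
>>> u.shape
(5, 13)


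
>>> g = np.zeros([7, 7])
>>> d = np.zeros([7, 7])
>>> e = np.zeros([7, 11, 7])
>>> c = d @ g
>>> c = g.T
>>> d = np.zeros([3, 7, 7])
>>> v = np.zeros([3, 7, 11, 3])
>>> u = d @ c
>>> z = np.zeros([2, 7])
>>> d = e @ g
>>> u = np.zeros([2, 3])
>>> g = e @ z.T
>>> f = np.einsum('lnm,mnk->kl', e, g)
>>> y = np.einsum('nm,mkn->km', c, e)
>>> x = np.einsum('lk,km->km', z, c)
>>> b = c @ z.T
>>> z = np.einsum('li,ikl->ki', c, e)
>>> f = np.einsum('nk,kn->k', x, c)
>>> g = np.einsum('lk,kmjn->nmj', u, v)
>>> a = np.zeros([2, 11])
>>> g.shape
(3, 7, 11)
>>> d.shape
(7, 11, 7)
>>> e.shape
(7, 11, 7)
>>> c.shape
(7, 7)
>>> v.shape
(3, 7, 11, 3)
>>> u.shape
(2, 3)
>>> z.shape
(11, 7)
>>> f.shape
(7,)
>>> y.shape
(11, 7)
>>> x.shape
(7, 7)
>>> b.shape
(7, 2)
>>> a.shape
(2, 11)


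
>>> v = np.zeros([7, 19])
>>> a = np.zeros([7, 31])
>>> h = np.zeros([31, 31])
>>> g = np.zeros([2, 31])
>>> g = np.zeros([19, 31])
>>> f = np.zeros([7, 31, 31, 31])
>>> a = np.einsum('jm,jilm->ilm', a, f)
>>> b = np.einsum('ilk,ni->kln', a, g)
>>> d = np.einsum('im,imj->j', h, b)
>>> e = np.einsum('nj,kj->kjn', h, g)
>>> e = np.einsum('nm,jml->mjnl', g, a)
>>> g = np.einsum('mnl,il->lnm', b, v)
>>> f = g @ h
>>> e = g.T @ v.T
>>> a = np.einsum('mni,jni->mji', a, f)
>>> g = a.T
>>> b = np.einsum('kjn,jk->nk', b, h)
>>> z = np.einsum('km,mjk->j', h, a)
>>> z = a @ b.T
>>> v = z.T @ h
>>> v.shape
(19, 19, 31)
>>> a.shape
(31, 19, 31)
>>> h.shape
(31, 31)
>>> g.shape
(31, 19, 31)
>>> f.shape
(19, 31, 31)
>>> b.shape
(19, 31)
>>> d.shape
(19,)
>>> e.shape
(31, 31, 7)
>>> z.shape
(31, 19, 19)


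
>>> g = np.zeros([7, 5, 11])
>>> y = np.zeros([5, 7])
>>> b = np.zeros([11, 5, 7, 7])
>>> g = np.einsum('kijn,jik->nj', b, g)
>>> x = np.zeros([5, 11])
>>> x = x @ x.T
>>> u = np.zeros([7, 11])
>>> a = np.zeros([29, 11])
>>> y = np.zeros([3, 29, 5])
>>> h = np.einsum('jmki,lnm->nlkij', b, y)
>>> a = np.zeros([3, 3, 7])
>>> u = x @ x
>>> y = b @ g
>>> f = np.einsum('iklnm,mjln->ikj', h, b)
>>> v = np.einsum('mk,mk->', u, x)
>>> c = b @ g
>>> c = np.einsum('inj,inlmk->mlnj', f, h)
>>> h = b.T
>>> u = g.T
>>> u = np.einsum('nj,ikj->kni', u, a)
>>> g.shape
(7, 7)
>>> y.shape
(11, 5, 7, 7)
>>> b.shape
(11, 5, 7, 7)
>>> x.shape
(5, 5)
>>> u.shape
(3, 7, 3)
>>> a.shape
(3, 3, 7)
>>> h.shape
(7, 7, 5, 11)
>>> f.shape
(29, 3, 5)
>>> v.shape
()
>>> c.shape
(7, 7, 3, 5)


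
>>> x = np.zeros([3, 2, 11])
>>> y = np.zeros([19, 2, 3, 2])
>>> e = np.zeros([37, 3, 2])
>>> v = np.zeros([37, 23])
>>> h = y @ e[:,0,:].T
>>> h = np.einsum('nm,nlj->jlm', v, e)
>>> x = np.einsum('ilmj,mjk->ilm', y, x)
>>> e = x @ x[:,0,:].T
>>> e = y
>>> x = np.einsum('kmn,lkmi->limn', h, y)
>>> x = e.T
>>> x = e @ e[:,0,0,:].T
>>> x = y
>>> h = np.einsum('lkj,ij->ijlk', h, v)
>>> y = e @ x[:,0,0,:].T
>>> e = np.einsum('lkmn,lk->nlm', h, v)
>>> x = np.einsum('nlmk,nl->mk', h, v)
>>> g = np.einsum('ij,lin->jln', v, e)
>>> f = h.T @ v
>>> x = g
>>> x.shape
(23, 3, 2)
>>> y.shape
(19, 2, 3, 19)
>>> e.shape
(3, 37, 2)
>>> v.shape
(37, 23)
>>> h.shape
(37, 23, 2, 3)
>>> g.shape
(23, 3, 2)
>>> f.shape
(3, 2, 23, 23)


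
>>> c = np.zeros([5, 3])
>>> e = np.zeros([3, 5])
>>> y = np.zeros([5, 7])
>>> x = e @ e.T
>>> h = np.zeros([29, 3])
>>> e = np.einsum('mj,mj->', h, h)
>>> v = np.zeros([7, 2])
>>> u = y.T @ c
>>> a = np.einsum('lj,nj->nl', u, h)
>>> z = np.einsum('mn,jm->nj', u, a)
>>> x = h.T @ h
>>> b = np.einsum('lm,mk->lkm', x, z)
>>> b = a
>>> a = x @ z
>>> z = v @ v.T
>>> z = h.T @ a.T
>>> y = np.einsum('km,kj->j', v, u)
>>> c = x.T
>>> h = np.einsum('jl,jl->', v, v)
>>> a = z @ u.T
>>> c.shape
(3, 3)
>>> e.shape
()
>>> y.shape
(3,)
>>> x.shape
(3, 3)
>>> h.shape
()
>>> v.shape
(7, 2)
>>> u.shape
(7, 3)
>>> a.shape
(3, 7)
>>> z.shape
(3, 3)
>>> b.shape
(29, 7)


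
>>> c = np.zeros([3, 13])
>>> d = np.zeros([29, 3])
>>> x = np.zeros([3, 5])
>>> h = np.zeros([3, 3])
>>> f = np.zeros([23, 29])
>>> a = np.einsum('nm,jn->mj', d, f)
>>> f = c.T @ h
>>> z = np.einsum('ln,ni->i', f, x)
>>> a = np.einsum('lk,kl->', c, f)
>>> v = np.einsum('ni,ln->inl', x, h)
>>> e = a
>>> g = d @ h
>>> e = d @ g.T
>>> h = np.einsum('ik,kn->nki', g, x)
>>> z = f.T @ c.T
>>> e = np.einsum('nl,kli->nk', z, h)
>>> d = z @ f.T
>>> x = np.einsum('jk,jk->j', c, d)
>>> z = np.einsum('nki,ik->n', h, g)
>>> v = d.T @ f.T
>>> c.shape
(3, 13)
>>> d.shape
(3, 13)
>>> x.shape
(3,)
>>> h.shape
(5, 3, 29)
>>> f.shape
(13, 3)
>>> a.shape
()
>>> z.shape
(5,)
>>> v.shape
(13, 13)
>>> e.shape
(3, 5)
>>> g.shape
(29, 3)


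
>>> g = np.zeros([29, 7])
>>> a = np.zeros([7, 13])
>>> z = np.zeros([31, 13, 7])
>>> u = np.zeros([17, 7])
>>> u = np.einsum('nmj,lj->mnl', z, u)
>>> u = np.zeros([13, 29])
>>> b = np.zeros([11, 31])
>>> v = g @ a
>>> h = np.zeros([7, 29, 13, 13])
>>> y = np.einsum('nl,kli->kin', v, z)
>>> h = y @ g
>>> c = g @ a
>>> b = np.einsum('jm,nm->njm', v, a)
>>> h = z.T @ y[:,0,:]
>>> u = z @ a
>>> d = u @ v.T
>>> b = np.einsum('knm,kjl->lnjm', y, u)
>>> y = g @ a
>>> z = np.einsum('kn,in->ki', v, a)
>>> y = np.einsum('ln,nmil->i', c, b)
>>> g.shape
(29, 7)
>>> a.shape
(7, 13)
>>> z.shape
(29, 7)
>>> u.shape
(31, 13, 13)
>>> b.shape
(13, 7, 13, 29)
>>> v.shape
(29, 13)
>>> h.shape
(7, 13, 29)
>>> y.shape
(13,)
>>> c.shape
(29, 13)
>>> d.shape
(31, 13, 29)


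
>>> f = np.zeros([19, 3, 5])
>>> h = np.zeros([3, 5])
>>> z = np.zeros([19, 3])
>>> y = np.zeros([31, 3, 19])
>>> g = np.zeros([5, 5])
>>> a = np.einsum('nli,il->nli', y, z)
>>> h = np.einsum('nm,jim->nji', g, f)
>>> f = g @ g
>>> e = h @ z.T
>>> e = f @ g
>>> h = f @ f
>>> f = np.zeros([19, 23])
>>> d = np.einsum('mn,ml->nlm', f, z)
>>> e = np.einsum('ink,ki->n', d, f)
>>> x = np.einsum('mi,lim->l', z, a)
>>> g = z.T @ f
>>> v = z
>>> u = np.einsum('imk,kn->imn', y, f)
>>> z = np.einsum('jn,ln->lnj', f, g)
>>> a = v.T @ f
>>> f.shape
(19, 23)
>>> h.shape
(5, 5)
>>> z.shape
(3, 23, 19)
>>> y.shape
(31, 3, 19)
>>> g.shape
(3, 23)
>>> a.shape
(3, 23)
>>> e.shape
(3,)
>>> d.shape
(23, 3, 19)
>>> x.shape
(31,)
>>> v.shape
(19, 3)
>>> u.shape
(31, 3, 23)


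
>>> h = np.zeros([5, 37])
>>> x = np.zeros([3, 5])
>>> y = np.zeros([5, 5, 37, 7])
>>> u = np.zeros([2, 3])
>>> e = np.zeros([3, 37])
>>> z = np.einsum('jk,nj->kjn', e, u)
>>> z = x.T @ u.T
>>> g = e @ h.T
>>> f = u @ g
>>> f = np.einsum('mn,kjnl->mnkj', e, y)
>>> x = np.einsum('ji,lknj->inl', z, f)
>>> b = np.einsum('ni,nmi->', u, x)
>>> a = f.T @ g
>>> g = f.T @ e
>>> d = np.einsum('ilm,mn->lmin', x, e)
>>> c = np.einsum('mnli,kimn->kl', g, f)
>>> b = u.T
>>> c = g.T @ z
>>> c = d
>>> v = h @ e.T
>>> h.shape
(5, 37)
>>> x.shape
(2, 5, 3)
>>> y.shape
(5, 5, 37, 7)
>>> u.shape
(2, 3)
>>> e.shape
(3, 37)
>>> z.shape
(5, 2)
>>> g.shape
(5, 5, 37, 37)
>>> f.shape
(3, 37, 5, 5)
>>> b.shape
(3, 2)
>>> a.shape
(5, 5, 37, 5)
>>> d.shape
(5, 3, 2, 37)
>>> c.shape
(5, 3, 2, 37)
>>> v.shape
(5, 3)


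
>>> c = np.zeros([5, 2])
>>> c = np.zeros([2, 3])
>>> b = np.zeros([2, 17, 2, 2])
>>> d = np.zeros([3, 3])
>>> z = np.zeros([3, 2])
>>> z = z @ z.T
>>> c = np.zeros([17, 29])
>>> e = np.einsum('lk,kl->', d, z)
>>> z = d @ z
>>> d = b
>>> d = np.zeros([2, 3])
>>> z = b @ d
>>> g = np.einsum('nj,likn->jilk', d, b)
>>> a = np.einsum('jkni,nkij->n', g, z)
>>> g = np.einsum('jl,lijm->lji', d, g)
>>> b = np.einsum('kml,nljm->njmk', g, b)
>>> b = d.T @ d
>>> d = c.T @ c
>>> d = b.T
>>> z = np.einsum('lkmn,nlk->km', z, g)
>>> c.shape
(17, 29)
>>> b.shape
(3, 3)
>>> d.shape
(3, 3)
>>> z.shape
(17, 2)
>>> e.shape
()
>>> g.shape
(3, 2, 17)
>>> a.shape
(2,)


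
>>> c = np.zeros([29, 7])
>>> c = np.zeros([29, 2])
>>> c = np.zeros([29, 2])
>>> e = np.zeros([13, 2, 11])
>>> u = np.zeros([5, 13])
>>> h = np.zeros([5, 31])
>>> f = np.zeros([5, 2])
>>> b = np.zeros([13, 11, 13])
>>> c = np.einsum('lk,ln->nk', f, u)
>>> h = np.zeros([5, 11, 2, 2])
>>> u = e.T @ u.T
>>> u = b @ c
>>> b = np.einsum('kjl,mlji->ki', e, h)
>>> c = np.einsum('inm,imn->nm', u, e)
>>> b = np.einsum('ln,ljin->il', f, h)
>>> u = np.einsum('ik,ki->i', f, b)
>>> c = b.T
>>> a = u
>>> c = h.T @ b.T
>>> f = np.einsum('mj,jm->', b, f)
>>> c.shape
(2, 2, 11, 2)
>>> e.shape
(13, 2, 11)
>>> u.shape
(5,)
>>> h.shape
(5, 11, 2, 2)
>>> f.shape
()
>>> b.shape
(2, 5)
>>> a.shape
(5,)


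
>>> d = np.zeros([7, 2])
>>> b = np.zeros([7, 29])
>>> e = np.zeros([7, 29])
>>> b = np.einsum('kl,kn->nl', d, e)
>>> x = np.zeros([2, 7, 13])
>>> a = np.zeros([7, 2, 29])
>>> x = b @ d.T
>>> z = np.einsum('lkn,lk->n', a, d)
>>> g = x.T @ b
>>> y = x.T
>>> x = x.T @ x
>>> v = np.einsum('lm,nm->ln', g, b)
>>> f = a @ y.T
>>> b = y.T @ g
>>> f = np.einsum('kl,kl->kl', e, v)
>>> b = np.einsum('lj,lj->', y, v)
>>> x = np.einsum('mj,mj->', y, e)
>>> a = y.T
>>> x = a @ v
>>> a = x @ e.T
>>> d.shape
(7, 2)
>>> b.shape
()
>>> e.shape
(7, 29)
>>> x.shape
(29, 29)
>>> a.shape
(29, 7)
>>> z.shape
(29,)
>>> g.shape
(7, 2)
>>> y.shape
(7, 29)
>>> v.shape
(7, 29)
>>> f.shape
(7, 29)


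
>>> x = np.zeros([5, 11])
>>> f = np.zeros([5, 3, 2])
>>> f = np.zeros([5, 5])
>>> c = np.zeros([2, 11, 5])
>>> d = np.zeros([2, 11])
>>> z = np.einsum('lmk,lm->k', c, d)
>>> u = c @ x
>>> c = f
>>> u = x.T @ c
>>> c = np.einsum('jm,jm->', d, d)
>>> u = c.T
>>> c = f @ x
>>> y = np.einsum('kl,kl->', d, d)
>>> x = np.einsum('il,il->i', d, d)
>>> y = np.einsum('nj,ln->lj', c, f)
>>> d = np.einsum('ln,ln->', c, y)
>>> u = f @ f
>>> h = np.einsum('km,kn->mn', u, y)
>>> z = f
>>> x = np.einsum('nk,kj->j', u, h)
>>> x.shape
(11,)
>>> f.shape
(5, 5)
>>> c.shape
(5, 11)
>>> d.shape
()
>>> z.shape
(5, 5)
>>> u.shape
(5, 5)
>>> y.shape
(5, 11)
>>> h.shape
(5, 11)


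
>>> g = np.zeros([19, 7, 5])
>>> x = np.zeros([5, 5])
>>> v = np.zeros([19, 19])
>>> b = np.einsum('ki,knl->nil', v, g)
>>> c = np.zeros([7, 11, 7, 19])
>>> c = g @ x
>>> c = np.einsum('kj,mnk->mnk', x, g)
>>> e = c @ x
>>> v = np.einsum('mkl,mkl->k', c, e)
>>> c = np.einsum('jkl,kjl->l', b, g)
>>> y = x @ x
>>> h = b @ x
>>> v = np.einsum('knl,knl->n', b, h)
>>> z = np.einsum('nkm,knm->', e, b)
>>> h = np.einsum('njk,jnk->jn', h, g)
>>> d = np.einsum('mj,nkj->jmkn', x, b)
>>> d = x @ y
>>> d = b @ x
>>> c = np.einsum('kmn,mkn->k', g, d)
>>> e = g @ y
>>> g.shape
(19, 7, 5)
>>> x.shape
(5, 5)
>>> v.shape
(19,)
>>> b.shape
(7, 19, 5)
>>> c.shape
(19,)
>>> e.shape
(19, 7, 5)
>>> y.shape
(5, 5)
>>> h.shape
(19, 7)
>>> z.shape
()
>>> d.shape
(7, 19, 5)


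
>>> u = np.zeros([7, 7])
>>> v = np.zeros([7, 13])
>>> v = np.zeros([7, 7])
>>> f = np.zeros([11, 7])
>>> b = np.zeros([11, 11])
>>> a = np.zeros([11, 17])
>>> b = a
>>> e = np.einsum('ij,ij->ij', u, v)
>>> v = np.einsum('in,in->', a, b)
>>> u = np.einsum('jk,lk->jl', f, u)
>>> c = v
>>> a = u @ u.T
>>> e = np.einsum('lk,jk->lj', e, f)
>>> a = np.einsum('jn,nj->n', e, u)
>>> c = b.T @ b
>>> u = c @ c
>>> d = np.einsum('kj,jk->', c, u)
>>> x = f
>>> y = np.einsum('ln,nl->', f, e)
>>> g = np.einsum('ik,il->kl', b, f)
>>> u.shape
(17, 17)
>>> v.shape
()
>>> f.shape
(11, 7)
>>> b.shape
(11, 17)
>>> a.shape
(11,)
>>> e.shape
(7, 11)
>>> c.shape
(17, 17)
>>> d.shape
()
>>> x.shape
(11, 7)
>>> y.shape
()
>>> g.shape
(17, 7)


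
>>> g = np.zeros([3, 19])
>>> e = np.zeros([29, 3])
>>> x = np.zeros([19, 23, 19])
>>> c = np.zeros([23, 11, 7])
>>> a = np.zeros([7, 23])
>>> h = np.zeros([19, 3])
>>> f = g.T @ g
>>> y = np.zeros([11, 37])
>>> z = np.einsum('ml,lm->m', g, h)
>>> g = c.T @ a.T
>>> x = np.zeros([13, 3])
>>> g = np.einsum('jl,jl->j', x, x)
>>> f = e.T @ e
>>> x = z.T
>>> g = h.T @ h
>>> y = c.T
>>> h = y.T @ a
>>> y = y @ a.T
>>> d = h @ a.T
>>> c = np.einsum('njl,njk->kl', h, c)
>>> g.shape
(3, 3)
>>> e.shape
(29, 3)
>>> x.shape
(3,)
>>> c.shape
(7, 23)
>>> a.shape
(7, 23)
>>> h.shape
(23, 11, 23)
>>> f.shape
(3, 3)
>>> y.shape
(7, 11, 7)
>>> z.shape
(3,)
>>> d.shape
(23, 11, 7)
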